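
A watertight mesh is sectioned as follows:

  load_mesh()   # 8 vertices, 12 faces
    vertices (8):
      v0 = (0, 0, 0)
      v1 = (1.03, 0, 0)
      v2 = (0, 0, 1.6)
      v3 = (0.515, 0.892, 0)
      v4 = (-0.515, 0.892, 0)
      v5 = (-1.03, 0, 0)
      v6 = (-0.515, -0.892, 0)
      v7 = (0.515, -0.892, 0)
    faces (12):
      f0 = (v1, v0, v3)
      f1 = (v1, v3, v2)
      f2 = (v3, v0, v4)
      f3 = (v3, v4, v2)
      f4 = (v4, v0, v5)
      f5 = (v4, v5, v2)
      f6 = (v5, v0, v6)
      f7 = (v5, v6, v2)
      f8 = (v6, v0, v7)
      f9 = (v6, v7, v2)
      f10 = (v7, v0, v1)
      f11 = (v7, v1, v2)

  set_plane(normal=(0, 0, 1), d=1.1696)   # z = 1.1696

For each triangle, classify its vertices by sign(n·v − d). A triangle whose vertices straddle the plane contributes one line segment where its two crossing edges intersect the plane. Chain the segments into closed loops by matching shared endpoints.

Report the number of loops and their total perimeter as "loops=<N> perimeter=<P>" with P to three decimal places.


Straddling triangles (6 of 12):
  (v1,v3,v2) [--+] → (0.138535, 0.239948, 1.1696)–(0.27707, 0, 1.1696)  len=0.2771
  (v3,v4,v2) [--+] → (-0.138535, 0.239948, 1.1696)–(0.138535, 0.239948, 1.1696)  len=0.2771
  (v4,v5,v2) [--+] → (-0.27707, 0, 1.1696)–(-0.138535, 0.239948, 1.1696)  len=0.2771
  (v5,v6,v2) [--+] → (-0.138535, -0.239948, 1.1696)–(-0.27707, 0, 1.1696)  len=0.2771
  (v6,v7,v2) [--+] → (0.138535, -0.239948, 1.1696)–(-0.138535, -0.239948, 1.1696)  len=0.2771
  (v7,v1,v2) [--+] → (0.27707, 0, 1.1696)–(0.138535, -0.239948, 1.1696)  len=0.2771

Chained into 1 loop(s):
  loop 1: 6 segments, perimeter = 1.6624
Total perimeter = 1.662

loops=1 perimeter=1.662


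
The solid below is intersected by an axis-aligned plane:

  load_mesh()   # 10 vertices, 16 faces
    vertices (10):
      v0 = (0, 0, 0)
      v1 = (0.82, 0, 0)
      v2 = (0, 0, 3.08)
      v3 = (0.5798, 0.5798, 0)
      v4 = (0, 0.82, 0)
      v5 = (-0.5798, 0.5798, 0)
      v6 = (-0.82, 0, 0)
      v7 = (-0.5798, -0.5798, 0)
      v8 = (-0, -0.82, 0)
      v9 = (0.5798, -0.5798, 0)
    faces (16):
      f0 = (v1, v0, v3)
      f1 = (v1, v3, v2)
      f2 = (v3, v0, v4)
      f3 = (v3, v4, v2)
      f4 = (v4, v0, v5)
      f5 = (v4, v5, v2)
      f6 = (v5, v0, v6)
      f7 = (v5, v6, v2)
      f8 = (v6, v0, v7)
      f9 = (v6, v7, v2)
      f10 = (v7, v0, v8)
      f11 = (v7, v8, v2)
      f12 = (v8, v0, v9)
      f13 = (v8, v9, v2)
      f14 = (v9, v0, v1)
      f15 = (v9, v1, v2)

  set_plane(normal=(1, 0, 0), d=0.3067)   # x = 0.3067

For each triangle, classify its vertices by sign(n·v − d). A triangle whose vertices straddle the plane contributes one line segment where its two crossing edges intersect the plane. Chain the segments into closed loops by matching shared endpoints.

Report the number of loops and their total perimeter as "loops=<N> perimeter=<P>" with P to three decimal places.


Straddling triangles (8 of 16):
  (v1,v0,v3) [+-+] → (0.3067, 0, 0)–(0.3067, 0.3067, 0)  len=0.3067
  (v1,v3,v2) [++-] → (0.3067, 0.3067, 1.45076)–(0.3067, 0, 1.928)  len=0.5673
  (v3,v0,v4) [+--] → (0.3067, 0.3067, 0)–(0.3067, 0.69294, 0)  len=0.3862
  (v3,v4,v2) [+--] → (0.3067, 0.69294, 0)–(0.3067, 0.3067, 1.45076)  len=1.5013
  (v8,v0,v9) [--+] → (0.3067, -0.3067, 0)–(0.3067, -0.69294, 0)  len=0.3862
  (v8,v9,v2) [-+-] → (0.3067, -0.69294, 0)–(0.3067, -0.3067, 1.45076)  len=1.5013
  (v9,v0,v1) [+-+] → (0.3067, -0.3067, 0)–(0.3067, 0, 0)  len=0.3067
  (v9,v1,v2) [++-] → (0.3067, 0, 1.928)–(0.3067, -0.3067, 1.45076)  len=0.5673

Chained into 1 loop(s):
  loop 1: 8 segments, perimeter = 5.5231
Total perimeter = 5.523

loops=1 perimeter=5.523


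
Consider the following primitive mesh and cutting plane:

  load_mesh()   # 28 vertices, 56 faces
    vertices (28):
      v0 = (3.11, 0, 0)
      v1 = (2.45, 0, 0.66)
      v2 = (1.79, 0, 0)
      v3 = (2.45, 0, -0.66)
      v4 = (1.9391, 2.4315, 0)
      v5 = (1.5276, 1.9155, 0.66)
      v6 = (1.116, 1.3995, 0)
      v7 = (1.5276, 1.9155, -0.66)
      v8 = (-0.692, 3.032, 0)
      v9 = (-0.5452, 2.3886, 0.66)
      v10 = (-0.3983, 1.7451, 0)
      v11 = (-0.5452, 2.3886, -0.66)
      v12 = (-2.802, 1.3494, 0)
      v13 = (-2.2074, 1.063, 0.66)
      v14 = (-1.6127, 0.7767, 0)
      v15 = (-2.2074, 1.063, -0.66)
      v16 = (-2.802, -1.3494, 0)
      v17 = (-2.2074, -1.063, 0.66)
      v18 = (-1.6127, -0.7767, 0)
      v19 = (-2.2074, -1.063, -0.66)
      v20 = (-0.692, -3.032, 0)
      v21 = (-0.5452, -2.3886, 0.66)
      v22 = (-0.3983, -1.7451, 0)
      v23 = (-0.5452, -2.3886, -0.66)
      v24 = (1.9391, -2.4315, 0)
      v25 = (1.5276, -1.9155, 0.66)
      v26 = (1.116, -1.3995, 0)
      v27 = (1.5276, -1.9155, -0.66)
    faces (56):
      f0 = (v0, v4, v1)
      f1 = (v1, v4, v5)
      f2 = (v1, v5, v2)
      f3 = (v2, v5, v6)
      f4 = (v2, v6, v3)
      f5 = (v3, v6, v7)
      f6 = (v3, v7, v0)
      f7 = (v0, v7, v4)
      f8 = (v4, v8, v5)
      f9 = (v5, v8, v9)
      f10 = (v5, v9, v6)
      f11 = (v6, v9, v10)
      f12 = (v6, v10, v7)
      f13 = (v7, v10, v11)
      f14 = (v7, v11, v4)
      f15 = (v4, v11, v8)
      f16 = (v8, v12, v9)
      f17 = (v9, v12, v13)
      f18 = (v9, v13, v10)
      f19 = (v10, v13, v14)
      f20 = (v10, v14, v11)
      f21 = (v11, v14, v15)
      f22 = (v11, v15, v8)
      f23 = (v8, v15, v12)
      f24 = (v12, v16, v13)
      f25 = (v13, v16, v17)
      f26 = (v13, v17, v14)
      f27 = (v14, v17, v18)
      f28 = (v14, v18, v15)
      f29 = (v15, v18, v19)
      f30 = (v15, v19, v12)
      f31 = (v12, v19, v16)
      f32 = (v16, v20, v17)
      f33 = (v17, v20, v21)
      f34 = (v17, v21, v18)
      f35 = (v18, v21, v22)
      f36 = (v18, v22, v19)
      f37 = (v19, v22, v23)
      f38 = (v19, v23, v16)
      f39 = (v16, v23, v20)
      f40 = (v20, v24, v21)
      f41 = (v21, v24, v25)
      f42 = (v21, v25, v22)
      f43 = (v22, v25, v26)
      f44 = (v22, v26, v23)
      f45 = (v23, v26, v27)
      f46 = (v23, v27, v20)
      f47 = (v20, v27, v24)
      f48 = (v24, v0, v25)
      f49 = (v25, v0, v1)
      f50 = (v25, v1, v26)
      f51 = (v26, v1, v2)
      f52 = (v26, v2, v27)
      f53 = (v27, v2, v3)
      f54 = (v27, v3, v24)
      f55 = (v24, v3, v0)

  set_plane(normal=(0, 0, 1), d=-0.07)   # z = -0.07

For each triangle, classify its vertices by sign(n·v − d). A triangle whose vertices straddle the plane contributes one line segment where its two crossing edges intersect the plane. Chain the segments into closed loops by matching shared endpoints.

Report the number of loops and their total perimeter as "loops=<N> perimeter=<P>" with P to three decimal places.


loops=2 perimeter=29.764

Straddling triangles (28 of 56):
  (v2,v6,v3) [++-] → (1.25748, 1.25107, -0.07)–(1.86, 0, -0.07)  len=1.3886
  (v3,v6,v7) [-+-] → (1.25748, 1.25107, -0.07)–(1.15965, 1.45423, -0.07)  len=0.2255
  (v3,v7,v0) [--+] → (2.94217, 0.203159, -0.07)–(3.04, 0, -0.07)  len=0.2255
  (v0,v7,v4) [+-+] → (2.94217, 0.203159, -0.07)–(1.89546, 2.37677, -0.07)  len=2.4125
  (v6,v10,v7) [++-] → (-0.194038, 1.76317, -0.07)–(1.15965, 1.45423, -0.07)  len=1.3885
  (v7,v10,v11) [-+-] → (-0.194038, 1.76317, -0.07)–(-0.41388, 1.81335, -0.07)  len=0.2255
  (v7,v11,v4) [--+] → (1.67561, 2.42695, -0.07)–(1.89546, 2.37677, -0.07)  len=0.2255
  (v4,v11,v8) [+-+] → (1.67561, 2.42695, -0.07)–(-0.67643, 2.96376, -0.07)  len=2.4125
  (v10,v14,v11) [++-] → (-1.49948, 0.947659, -0.07)–(-0.41388, 1.81335, -0.07)  len=1.3885
  (v11,v14,v15) [-+-] → (-1.49948, 0.947659, -0.07)–(-1.67577, 0.807065, -0.07)  len=0.2255
  (v11,v15,v8) [--+] → (-0.852724, 2.82317, -0.07)–(-0.67643, 2.96376, -0.07)  len=0.2255
  (v8,v15,v12) [+-+] → (-0.852724, 2.82317, -0.07)–(-2.73894, 1.31902, -0.07)  len=2.4125
  (v14,v18,v15) [++-] → (-1.67577, -0.58158, -0.07)–(-1.67577, 0.807065, -0.07)  len=1.3886
  (v15,v18,v19) [-+-] → (-1.67577, -0.58158, -0.07)–(-1.67577, -0.807065, -0.07)  len=0.2255
  (v15,v19,v12) [--+] → (-2.73894, 1.09354, -0.07)–(-2.73894, 1.31902, -0.07)  len=0.2255
  (v12,v19,v16) [+-+] → (-2.73894, 1.09354, -0.07)–(-2.73894, -1.31902, -0.07)  len=2.4126
  (v18,v22,v19) [++-] → (-0.590174, -1.67276, -0.07)–(-1.67577, -0.807065, -0.07)  len=1.3885
  (v19,v22,v23) [-+-] → (-0.590174, -1.67276, -0.07)–(-0.41388, -1.81335, -0.07)  len=0.2255
  (v19,v23,v16) [--+] → (-2.56264, -1.45962, -0.07)–(-2.73894, -1.31902, -0.07)  len=0.2255
  (v16,v23,v20) [+-+] → (-2.56264, -1.45962, -0.07)–(-0.67643, -2.96376, -0.07)  len=2.4125
  (v22,v26,v23) [++-] → (0.939812, -1.5044, -0.07)–(-0.41388, -1.81335, -0.07)  len=1.3885
  (v23,v26,v27) [-+-] → (0.939812, -1.5044, -0.07)–(1.15965, -1.45423, -0.07)  len=0.2255
  (v23,v27,v20) [--+] → (-0.456588, -2.91358, -0.07)–(-0.67643, -2.96376, -0.07)  len=0.2255
  (v20,v27,v24) [+-+] → (-0.456588, -2.91358, -0.07)–(1.89546, -2.37677, -0.07)  len=2.4125
  (v26,v2,v27) [++-] → (1.76217, -0.203159, -0.07)–(1.15965, -1.45423, -0.07)  len=1.3886
  (v27,v2,v3) [-+-] → (1.76217, -0.203159, -0.07)–(1.86, 0, -0.07)  len=0.2255
  (v27,v3,v24) [--+] → (1.99329, -2.17361, -0.07)–(1.89546, -2.37677, -0.07)  len=0.2255
  (v24,v3,v0) [+-+] → (1.99329, -2.17361, -0.07)–(3.04, 0, -0.07)  len=2.4125

Chained into 2 loop(s):
  loop 1: 14 segments, perimeter = 11.2983
  loop 2: 14 segments, perimeter = 18.4661
Total perimeter = 29.764


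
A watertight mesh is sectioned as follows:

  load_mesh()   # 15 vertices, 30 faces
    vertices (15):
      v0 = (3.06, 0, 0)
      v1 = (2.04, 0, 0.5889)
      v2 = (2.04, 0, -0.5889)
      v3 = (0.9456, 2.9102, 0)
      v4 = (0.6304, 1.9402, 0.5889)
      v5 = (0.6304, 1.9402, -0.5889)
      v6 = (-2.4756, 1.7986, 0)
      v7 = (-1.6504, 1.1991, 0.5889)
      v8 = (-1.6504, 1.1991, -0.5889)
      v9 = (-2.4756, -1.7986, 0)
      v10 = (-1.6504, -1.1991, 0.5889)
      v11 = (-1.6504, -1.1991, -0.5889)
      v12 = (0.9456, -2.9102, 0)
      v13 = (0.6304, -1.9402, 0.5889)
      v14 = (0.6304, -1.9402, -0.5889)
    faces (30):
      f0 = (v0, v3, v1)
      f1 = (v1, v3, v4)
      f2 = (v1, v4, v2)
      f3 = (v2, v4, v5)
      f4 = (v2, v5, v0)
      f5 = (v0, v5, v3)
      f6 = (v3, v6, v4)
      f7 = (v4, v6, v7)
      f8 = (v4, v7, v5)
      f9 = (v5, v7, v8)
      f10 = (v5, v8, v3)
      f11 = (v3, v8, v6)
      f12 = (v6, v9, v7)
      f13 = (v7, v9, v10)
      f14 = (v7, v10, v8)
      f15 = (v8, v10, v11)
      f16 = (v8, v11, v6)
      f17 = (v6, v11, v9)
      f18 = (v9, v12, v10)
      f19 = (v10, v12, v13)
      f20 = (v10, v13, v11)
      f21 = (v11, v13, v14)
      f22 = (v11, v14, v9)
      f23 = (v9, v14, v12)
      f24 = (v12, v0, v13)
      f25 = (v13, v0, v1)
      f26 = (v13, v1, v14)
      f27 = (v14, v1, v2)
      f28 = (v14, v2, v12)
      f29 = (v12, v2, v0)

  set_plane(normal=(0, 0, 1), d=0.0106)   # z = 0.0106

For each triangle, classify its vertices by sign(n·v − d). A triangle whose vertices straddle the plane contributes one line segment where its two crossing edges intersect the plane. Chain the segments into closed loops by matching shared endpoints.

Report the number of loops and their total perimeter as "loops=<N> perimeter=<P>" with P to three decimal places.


Straddling triangles (20 of 30):
  (v0,v3,v1) [--+] → (0.965299, 2.85782, 0.0106)–(3.04164, 0, 0.0106)  len=3.5325
  (v1,v3,v4) [+-+] → (0.965299, 2.85782, 0.0106)–(0.939927, 2.89274, 0.0106)  len=0.0432
  (v1,v4,v2) [++-] → (1.32251, 0.987561, 0.0106)–(2.04, 0, 0.0106)  len=1.2207
  (v2,v4,v5) [-+-] → (1.32251, 0.987561, 0.0106)–(0.6304, 1.9402, 0.0106)  len=1.1775
  (v3,v6,v4) [--+] → (-2.41969, 1.80115, 0.0106)–(0.939927, 2.89274, 0.0106)  len=3.5325
  (v4,v6,v7) [+-+] → (-2.41969, 1.80115, 0.0106)–(-2.46075, 1.78781, 0.0106)  len=0.0432
  (v4,v7,v5) [++-] → (-0.530527, 1.56298, 0.0106)–(0.6304, 1.9402, 0.0106)  len=1.2207
  (v5,v7,v8) [-+-] → (-0.530527, 1.56298, 0.0106)–(-1.6504, 1.1991, 0.0106)  len=1.1775
  (v6,v9,v7) [--+] → (-2.46075, -1.74464, 0.0106)–(-2.46075, 1.78781, 0.0106)  len=3.5325
  (v7,v9,v10) [+-+] → (-2.46075, -1.74464, 0.0106)–(-2.46075, -1.78781, 0.0106)  len=0.0432
  (v7,v10,v8) [++-] → (-1.6504, -0.0215834, 0.0106)–(-1.6504, 1.1991, 0.0106)  len=1.2207
  (v8,v10,v11) [-+-] → (-1.6504, -0.0215834, 0.0106)–(-1.6504, -1.1991, 0.0106)  len=1.1775
  (v9,v12,v10) [--+] → (0.898873, -2.8794, 0.0106)–(-2.46075, -1.78781, 0.0106)  len=3.5325
  (v10,v12,v13) [+-+] → (0.898873, -2.8794, 0.0106)–(0.939927, -2.89274, 0.0106)  len=0.0432
  (v10,v13,v11) [++-] → (-0.489473, -1.57632, 0.0106)–(-1.6504, -1.1991, 0.0106)  len=1.2207
  (v11,v13,v14) [-+-] → (-0.489473, -1.57632, 0.0106)–(0.6304, -1.9402, 0.0106)  len=1.1775
  (v12,v0,v13) [--+] → (3.01627, -0.0349229, 0.0106)–(0.939927, -2.89274, 0.0106)  len=3.5325
  (v13,v0,v1) [+-+] → (3.01627, -0.0349229, 0.0106)–(3.04164, 0, 0.0106)  len=0.0432
  (v13,v1,v14) [++-] → (1.34789, -0.952639, 0.0106)–(0.6304, -1.9402, 0.0106)  len=1.2207
  (v14,v1,v2) [-+-] → (1.34789, -0.952639, 0.0106)–(2.04, 0, 0.0106)  len=1.1775

Chained into 2 loop(s):
  loop 1: 10 segments, perimeter = 17.8782
  loop 2: 10 segments, perimeter = 11.9910
Total perimeter = 29.869

loops=2 perimeter=29.869


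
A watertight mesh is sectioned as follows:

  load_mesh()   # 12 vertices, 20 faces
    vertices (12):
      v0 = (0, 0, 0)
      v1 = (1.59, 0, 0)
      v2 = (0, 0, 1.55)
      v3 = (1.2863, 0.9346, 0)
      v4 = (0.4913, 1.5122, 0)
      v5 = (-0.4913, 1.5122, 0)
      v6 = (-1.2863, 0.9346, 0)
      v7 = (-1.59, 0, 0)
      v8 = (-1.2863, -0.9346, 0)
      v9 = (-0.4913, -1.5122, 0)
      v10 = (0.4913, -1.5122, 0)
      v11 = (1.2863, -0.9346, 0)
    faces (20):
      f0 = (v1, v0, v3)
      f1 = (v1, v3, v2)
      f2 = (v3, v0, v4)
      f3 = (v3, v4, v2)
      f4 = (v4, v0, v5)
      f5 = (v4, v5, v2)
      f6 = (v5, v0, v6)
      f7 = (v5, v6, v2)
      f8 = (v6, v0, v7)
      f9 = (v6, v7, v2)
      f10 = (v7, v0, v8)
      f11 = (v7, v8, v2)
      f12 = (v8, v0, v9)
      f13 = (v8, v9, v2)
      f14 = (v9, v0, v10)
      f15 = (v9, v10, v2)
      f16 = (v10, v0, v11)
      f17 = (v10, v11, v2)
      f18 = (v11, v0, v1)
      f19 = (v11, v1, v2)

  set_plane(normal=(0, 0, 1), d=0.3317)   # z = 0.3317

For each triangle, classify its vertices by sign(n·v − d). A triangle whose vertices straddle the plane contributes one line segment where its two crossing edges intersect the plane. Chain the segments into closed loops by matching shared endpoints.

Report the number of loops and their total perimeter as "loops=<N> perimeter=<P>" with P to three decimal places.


loops=1 perimeter=7.724

Straddling triangles (10 of 20):
  (v1,v3,v2) [--+] → (1.01103, 0.734596, 0.3317)–(1.24974, 0, 0.3317)  len=0.7724
  (v3,v4,v2) [--+] → (0.386162, 1.18859, 0.3317)–(1.01103, 0.734596, 0.3317)  len=0.7724
  (v4,v5,v2) [--+] → (-0.386162, 1.18859, 0.3317)–(0.386162, 1.18859, 0.3317)  len=0.7723
  (v5,v6,v2) [--+] → (-1.01103, 0.734596, 0.3317)–(-0.386162, 1.18859, 0.3317)  len=0.7724
  (v6,v7,v2) [--+] → (-1.24974, 0, 0.3317)–(-1.01103, 0.734596, 0.3317)  len=0.7724
  (v7,v8,v2) [--+] → (-1.01103, -0.734596, 0.3317)–(-1.24974, 0, 0.3317)  len=0.7724
  (v8,v9,v2) [--+] → (-0.386162, -1.18859, 0.3317)–(-1.01103, -0.734596, 0.3317)  len=0.7724
  (v9,v10,v2) [--+] → (0.386162, -1.18859, 0.3317)–(-0.386162, -1.18859, 0.3317)  len=0.7723
  (v10,v11,v2) [--+] → (1.01103, -0.734596, 0.3317)–(0.386162, -1.18859, 0.3317)  len=0.7724
  (v11,v1,v2) [--+] → (1.24974, 0, 0.3317)–(1.01103, -0.734596, 0.3317)  len=0.7724

Chained into 1 loop(s):
  loop 1: 10 segments, perimeter = 7.7238
Total perimeter = 7.724


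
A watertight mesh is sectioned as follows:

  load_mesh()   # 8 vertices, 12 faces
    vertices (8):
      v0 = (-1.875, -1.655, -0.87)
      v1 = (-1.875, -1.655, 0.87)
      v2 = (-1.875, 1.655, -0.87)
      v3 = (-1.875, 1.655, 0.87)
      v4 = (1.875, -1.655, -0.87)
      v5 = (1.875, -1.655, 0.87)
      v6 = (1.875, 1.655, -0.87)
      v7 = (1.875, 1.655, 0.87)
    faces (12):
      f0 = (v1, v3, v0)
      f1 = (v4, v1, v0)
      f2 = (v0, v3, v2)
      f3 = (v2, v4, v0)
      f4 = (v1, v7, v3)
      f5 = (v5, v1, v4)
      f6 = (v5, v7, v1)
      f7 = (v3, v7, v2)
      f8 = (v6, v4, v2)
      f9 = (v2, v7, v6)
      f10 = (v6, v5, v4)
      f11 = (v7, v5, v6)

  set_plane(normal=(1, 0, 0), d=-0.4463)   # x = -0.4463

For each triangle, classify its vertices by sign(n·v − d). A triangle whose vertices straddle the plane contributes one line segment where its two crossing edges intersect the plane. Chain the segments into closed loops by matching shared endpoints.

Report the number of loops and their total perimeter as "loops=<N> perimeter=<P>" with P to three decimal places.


loops=1 perimeter=10.100

Straddling triangles (8 of 12):
  (v4,v1,v0) [+--] → (-0.4463, -1.655, 0.207083)–(-0.4463, -1.655, -0.87)  len=1.0771
  (v2,v4,v0) [-+-] → (-0.4463, 0.393934, -0.87)–(-0.4463, -1.655, -0.87)  len=2.0489
  (v1,v7,v3) [-+-] → (-0.4463, -0.393934, 0.87)–(-0.4463, 1.655, 0.87)  len=2.0489
  (v5,v1,v4) [+-+] → (-0.4463, -1.655, 0.87)–(-0.4463, -1.655, 0.207083)  len=0.6629
  (v5,v7,v1) [++-] → (-0.4463, -0.393934, 0.87)–(-0.4463, -1.655, 0.87)  len=1.2611
  (v3,v7,v2) [-+-] → (-0.4463, 1.655, 0.87)–(-0.4463, 1.655, -0.207083)  len=1.0771
  (v6,v4,v2) [++-] → (-0.4463, 0.393934, -0.87)–(-0.4463, 1.655, -0.87)  len=1.2611
  (v2,v7,v6) [-++] → (-0.4463, 1.655, -0.207083)–(-0.4463, 1.655, -0.87)  len=0.6629

Chained into 1 loop(s):
  loop 1: 8 segments, perimeter = 10.1000
Total perimeter = 10.100


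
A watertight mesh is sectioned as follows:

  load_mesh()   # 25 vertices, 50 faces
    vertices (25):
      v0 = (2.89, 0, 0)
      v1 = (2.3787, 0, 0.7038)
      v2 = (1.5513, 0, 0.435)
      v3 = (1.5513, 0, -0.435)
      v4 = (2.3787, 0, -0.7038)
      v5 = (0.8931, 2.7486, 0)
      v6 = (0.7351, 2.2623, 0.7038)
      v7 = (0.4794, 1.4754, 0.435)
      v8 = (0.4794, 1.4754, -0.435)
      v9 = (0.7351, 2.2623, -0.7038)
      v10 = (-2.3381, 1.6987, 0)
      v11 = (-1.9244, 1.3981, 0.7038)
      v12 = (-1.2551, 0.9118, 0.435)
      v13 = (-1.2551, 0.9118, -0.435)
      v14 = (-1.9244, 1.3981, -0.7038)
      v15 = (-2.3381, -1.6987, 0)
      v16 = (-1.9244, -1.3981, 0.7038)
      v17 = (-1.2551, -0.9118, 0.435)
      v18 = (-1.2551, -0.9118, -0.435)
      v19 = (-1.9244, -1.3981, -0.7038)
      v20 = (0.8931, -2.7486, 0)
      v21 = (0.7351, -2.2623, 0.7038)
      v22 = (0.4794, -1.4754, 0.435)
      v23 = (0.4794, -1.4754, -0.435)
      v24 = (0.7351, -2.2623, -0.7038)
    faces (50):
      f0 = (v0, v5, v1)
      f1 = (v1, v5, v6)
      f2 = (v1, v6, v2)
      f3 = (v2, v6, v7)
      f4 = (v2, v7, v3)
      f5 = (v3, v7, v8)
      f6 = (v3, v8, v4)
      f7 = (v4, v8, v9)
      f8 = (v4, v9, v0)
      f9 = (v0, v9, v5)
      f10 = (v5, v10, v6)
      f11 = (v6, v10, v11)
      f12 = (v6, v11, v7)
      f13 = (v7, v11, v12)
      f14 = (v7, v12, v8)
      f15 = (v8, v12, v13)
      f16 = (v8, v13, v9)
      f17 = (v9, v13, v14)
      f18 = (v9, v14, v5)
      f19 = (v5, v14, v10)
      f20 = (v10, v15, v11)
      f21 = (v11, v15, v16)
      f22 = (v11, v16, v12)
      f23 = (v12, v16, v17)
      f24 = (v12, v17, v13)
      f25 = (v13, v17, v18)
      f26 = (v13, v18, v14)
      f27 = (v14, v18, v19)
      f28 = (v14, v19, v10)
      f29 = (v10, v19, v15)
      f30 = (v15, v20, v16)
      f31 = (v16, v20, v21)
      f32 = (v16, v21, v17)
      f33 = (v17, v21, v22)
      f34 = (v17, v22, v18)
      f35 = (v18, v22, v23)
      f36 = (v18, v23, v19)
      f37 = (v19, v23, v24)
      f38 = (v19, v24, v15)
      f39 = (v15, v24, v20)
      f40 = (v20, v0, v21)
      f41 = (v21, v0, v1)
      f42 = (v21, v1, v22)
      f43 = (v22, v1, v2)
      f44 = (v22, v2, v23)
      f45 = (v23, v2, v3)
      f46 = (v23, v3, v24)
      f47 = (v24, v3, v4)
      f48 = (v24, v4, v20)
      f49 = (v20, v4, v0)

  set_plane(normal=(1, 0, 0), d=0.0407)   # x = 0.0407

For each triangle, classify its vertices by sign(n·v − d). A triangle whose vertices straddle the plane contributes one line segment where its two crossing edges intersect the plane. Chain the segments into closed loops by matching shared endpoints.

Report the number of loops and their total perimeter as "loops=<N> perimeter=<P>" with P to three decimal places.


Straddling triangles (20 of 50):
  (v5,v10,v6) [+-+] → (0.0407, 2.47163, 0)–(0.0407, 2.13495, 0.544774)  len=0.6404
  (v6,v10,v11) [+--] → (0.0407, 2.13495, 0.544774)–(0.0407, 2.03666, 0.7038)  len=0.1870
  (v6,v11,v7) [+-+] → (0.0407, 2.03666, 0.7038)–(0.0407, 1.46129, 0.484057)  len=0.6159
  (v7,v11,v12) [+--] → (0.0407, 1.46129, 0.484057)–(0.0407, 1.33285, 0.435)  len=0.1375
  (v7,v12,v8) [+-+] → (0.0407, 1.33285, 0.435)–(0.0407, 1.33285, -0.214954)  len=0.6500
  (v8,v12,v13) [+--] → (0.0407, 1.33285, -0.214954)–(0.0407, 1.33285, -0.435)  len=0.2200
  (v8,v13,v9) [+-+] → (0.0407, 1.33285, -0.435)–(0.0407, 1.7911, -0.610013)  len=0.4905
  (v9,v13,v14) [+--] → (0.0407, 1.7911, -0.610013)–(0.0407, 2.03666, -0.7038)  len=0.2629
  (v9,v14,v5) [+-+] → (0.0407, 2.03666, -0.7038)–(0.0407, 2.34002, -0.212926)  len=0.5771
  (v5,v14,v10) [+--] → (0.0407, 2.34002, -0.212926)–(0.0407, 2.47163, 0)  len=0.2503
  (v15,v20,v16) [-+-] → (0.0407, -2.47163, 0)–(0.0407, -2.34002, 0.212926)  len=0.2503
  (v16,v20,v21) [-++] → (0.0407, -2.34002, 0.212926)–(0.0407, -2.03666, 0.7038)  len=0.5771
  (v16,v21,v17) [-+-] → (0.0407, -2.03666, 0.7038)–(0.0407, -1.7911, 0.610013)  len=0.2629
  (v17,v21,v22) [-++] → (0.0407, -1.7911, 0.610013)–(0.0407, -1.33285, 0.435)  len=0.4905
  (v17,v22,v18) [-+-] → (0.0407, -1.33285, 0.435)–(0.0407, -1.33285, 0.214954)  len=0.2200
  (v18,v22,v23) [-++] → (0.0407, -1.33285, 0.214954)–(0.0407, -1.33285, -0.435)  len=0.6500
  (v18,v23,v19) [-+-] → (0.0407, -1.33285, -0.435)–(0.0407, -1.46129, -0.484057)  len=0.1375
  (v19,v23,v24) [-++] → (0.0407, -1.46129, -0.484057)–(0.0407, -2.03666, -0.7038)  len=0.6159
  (v19,v24,v15) [-+-] → (0.0407, -2.03666, -0.7038)–(0.0407, -2.13495, -0.544774)  len=0.1870
  (v15,v24,v20) [-++] → (0.0407, -2.13495, -0.544774)–(0.0407, -2.47163, 0)  len=0.6404

Chained into 2 loop(s):
  loop 1: 10 segments, perimeter = 4.0315
  loop 2: 10 segments, perimeter = 4.0315
Total perimeter = 8.063

loops=2 perimeter=8.063


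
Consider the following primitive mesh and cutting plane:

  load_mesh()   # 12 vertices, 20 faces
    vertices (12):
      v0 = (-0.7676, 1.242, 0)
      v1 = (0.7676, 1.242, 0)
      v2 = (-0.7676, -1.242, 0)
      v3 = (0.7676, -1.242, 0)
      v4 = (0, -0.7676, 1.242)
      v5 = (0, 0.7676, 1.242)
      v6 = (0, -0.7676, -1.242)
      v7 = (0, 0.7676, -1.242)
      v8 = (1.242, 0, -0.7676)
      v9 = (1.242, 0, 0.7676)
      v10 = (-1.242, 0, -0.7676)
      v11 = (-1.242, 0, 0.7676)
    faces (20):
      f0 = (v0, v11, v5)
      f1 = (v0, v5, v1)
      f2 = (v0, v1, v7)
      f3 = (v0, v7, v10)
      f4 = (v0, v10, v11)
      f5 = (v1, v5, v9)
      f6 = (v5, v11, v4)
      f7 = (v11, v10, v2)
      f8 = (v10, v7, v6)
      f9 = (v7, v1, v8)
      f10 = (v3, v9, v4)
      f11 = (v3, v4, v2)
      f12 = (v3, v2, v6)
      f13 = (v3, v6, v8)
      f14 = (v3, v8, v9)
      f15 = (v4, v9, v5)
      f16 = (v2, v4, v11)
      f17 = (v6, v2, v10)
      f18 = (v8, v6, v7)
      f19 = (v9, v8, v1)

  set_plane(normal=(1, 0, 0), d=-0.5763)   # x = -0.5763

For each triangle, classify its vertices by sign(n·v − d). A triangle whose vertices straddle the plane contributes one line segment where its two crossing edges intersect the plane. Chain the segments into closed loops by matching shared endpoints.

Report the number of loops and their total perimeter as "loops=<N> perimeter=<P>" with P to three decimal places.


Straddling triangles (10 of 20):
  (v0,v11,v5) [--+] → (-0.5763, 0.411426, 1.02187)–(-0.5763, 1.12377, 0.309529)  len=1.0074
  (v0,v5,v1) [-++] → (-0.5763, 1.12377, 0.309529)–(-0.5763, 1.242, 0)  len=0.3313
  (v0,v1,v7) [-++] → (-0.5763, 1.242, 0)–(-0.5763, 1.12377, -0.309529)  len=0.3313
  (v0,v7,v10) [-+-] → (-0.5763, 1.12377, -0.309529)–(-0.5763, 0.411426, -1.02187)  len=1.0074
  (v5,v11,v4) [+-+] → (-0.5763, 0.411426, 1.02187)–(-0.5763, -0.411426, 1.02187)  len=0.8229
  (v10,v7,v6) [-++] → (-0.5763, 0.411426, -1.02187)–(-0.5763, -0.411426, -1.02187)  len=0.8229
  (v3,v4,v2) [++-] → (-0.5763, -1.12377, 0.309529)–(-0.5763, -1.242, 0)  len=0.3313
  (v3,v2,v6) [+-+] → (-0.5763, -1.242, 0)–(-0.5763, -1.12377, -0.309529)  len=0.3313
  (v2,v4,v11) [-+-] → (-0.5763, -1.12377, 0.309529)–(-0.5763, -0.411426, 1.02187)  len=1.0074
  (v6,v2,v10) [+--] → (-0.5763, -1.12377, -0.309529)–(-0.5763, -0.411426, -1.02187)  len=1.0074

Chained into 1 loop(s):
  loop 1: 10 segments, perimeter = 7.0007
Total perimeter = 7.001

loops=1 perimeter=7.001


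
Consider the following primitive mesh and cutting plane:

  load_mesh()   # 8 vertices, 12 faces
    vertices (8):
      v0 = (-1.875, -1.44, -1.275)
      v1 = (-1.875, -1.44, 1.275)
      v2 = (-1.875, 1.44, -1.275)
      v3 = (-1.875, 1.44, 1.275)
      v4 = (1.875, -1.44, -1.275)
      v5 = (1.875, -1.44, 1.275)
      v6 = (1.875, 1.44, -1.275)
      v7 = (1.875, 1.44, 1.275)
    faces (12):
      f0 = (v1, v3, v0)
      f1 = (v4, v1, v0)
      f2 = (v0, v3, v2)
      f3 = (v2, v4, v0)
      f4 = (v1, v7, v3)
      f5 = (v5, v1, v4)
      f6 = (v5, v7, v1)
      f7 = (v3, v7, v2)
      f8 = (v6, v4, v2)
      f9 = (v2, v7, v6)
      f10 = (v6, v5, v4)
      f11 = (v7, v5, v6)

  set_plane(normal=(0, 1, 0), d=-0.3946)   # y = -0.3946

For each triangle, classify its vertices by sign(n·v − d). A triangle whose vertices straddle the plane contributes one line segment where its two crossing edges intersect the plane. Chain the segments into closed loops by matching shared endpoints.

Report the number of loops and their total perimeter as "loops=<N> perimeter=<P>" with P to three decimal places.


Straddling triangles (8 of 12):
  (v1,v3,v0) [-+-] → (-1.875, -0.3946, 1.275)–(-1.875, -0.3946, -0.349385)  len=1.6244
  (v0,v3,v2) [-++] → (-1.875, -0.3946, -0.349385)–(-1.875, -0.3946, -1.275)  len=0.9256
  (v2,v4,v0) [+--] → (0.513802, -0.3946, -1.275)–(-1.875, -0.3946, -1.275)  len=2.3888
  (v1,v7,v3) [-++] → (-0.513802, -0.3946, 1.275)–(-1.875, -0.3946, 1.275)  len=1.3612
  (v5,v7,v1) [-+-] → (1.875, -0.3946, 1.275)–(-0.513802, -0.3946, 1.275)  len=2.3888
  (v6,v4,v2) [+-+] → (1.875, -0.3946, -1.275)–(0.513802, -0.3946, -1.275)  len=1.3612
  (v6,v5,v4) [+--] → (1.875, -0.3946, 0.349385)–(1.875, -0.3946, -1.275)  len=1.6244
  (v7,v5,v6) [+-+] → (1.875, -0.3946, 1.275)–(1.875, -0.3946, 0.349385)  len=0.9256

Chained into 1 loop(s):
  loop 1: 8 segments, perimeter = 12.6000
Total perimeter = 12.600

loops=1 perimeter=12.600


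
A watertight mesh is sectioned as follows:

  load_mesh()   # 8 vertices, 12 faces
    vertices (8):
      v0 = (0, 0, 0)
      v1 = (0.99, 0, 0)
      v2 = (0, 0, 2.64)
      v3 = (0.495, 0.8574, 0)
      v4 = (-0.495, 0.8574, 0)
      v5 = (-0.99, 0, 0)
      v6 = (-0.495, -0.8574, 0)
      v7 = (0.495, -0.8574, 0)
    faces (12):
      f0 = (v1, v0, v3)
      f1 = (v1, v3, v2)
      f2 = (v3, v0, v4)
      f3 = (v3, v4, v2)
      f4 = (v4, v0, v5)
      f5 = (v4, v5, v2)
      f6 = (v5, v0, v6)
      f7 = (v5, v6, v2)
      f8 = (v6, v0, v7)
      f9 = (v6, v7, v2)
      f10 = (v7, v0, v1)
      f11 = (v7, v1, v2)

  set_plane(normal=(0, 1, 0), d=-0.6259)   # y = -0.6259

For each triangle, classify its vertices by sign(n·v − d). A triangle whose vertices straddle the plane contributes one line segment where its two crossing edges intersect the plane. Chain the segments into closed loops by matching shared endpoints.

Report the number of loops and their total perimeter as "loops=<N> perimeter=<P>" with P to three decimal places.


loops=1 perimeter=3.503

Straddling triangles (6 of 12):
  (v5,v0,v6) [++-] → (-0.361349, -0.6259, 0)–(-0.628651, -0.6259, 0)  len=0.2673
  (v5,v6,v2) [+-+] → (-0.628651, -0.6259, 0)–(-0.361349, -0.6259, 0.712806)  len=0.7613
  (v6,v0,v7) [-+-] → (-0.361349, -0.6259, 0)–(0.361349, -0.6259, 0)  len=0.7227
  (v6,v7,v2) [--+] → (0.361349, -0.6259, 0.712806)–(-0.361349, -0.6259, 0.712806)  len=0.7227
  (v7,v0,v1) [-++] → (0.361349, -0.6259, 0)–(0.628651, -0.6259, 0)  len=0.2673
  (v7,v1,v2) [-++] → (0.628651, -0.6259, 0)–(0.361349, -0.6259, 0.712806)  len=0.7613

Chained into 1 loop(s):
  loop 1: 6 segments, perimeter = 3.5026
Total perimeter = 3.503


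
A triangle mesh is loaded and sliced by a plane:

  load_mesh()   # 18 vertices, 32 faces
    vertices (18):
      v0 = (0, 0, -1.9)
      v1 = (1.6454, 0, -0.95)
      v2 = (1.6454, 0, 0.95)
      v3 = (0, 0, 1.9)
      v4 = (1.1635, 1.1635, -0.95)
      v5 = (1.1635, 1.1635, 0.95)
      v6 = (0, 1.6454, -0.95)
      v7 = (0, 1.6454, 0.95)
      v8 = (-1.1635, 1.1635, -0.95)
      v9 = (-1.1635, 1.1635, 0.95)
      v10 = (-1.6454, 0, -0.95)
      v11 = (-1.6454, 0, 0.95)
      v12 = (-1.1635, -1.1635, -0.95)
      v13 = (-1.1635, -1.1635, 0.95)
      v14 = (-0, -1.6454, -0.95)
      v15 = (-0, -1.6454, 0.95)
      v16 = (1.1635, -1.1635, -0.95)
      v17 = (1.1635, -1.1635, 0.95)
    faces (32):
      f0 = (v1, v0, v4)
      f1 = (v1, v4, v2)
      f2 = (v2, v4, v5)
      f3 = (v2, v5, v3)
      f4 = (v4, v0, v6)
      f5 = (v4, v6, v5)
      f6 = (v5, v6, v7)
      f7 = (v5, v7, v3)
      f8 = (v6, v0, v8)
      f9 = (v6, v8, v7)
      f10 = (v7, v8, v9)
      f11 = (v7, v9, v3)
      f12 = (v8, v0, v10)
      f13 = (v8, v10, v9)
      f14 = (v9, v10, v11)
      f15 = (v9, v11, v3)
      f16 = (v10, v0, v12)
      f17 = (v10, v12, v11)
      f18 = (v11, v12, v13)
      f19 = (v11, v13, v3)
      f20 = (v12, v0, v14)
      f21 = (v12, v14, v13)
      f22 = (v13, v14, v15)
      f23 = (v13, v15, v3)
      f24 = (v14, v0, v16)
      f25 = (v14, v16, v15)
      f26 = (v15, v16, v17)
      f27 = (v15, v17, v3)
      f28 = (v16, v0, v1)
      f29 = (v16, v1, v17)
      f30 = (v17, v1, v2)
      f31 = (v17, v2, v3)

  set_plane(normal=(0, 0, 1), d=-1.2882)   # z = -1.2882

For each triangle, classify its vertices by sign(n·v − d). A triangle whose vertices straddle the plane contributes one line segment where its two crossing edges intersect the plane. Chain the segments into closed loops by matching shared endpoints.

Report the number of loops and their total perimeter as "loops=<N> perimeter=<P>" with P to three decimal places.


Straddling triangles (8 of 32):
  (v1,v0,v4) [+-+] → (1.05964, 0, -1.2882)–(0.749294, 0.749294, -1.2882)  len=0.8110
  (v4,v0,v6) [+-+] → (0.749294, 0.749294, -1.2882)–(0, 1.05964, -1.2882)  len=0.8110
  (v6,v0,v8) [+-+] → (0, 1.05964, -1.2882)–(-0.749294, 0.749294, -1.2882)  len=0.8110
  (v8,v0,v10) [+-+] → (-0.749294, 0.749294, -1.2882)–(-1.05964, 0, -1.2882)  len=0.8110
  (v10,v0,v12) [+-+] → (-1.05964, 0, -1.2882)–(-0.749294, -0.749294, -1.2882)  len=0.8110
  (v12,v0,v14) [+-+] → (-0.749294, -0.749294, -1.2882)–(0, -1.05964, -1.2882)  len=0.8110
  (v14,v0,v16) [+-+] → (0, -1.05964, -1.2882)–(0.749294, -0.749294, -1.2882)  len=0.8110
  (v16,v0,v1) [+-+] → (0.749294, -0.749294, -1.2882)–(1.05964, 0, -1.2882)  len=0.8110

Chained into 1 loop(s):
  loop 1: 8 segments, perimeter = 6.4882
Total perimeter = 6.488

loops=1 perimeter=6.488


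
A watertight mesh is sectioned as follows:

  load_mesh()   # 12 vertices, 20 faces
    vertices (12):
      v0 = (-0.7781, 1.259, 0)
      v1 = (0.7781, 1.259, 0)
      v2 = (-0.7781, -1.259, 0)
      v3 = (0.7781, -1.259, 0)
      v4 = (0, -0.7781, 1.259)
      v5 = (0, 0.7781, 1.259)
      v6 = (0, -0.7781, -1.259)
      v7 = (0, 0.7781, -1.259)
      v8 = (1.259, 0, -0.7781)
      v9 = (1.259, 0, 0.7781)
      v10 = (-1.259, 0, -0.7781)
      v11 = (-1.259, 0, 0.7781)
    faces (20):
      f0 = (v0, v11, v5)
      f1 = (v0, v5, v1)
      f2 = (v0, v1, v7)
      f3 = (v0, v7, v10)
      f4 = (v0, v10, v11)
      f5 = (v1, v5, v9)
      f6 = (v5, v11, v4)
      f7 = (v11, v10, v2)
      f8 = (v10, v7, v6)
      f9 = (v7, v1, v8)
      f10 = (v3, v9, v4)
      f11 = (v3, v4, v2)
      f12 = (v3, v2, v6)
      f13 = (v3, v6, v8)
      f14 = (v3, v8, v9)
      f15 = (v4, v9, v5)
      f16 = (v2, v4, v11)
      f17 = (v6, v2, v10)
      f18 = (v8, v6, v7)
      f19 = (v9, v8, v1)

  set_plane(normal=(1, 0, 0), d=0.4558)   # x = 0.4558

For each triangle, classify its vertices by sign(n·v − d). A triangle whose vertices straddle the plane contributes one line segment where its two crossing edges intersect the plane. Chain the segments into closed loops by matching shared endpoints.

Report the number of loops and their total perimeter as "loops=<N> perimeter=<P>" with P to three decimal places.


Straddling triangles (10 of 20):
  (v0,v5,v1) [--+] → (0.4558, 1.0598, 0.521496)–(0.4558, 1.259, 0)  len=0.5582
  (v0,v1,v7) [-+-] → (0.4558, 1.259, 0)–(0.4558, 1.0598, -0.521496)  len=0.5582
  (v1,v5,v9) [+-+] → (0.4558, 1.0598, 0.521496)–(0.4558, 0.496402, 1.0849)  len=0.7968
  (v7,v1,v8) [-++] → (0.4558, 1.0598, -0.521496)–(0.4558, 0.496402, -1.0849)  len=0.7968
  (v3,v9,v4) [++-] → (0.4558, -0.496402, 1.0849)–(0.4558, -1.0598, 0.521496)  len=0.7968
  (v3,v4,v2) [+--] → (0.4558, -1.0598, 0.521496)–(0.4558, -1.259, 0)  len=0.5582
  (v3,v2,v6) [+--] → (0.4558, -1.259, 0)–(0.4558, -1.0598, -0.521496)  len=0.5582
  (v3,v6,v8) [+-+] → (0.4558, -1.0598, -0.521496)–(0.4558, -0.496402, -1.0849)  len=0.7968
  (v4,v9,v5) [-+-] → (0.4558, -0.496402, 1.0849)–(0.4558, 0.496402, 1.0849)  len=0.9928
  (v8,v6,v7) [+--] → (0.4558, -0.496402, -1.0849)–(0.4558, 0.496402, -1.0849)  len=0.9928

Chained into 1 loop(s):
  loop 1: 10 segments, perimeter = 7.4057
Total perimeter = 7.406

loops=1 perimeter=7.406


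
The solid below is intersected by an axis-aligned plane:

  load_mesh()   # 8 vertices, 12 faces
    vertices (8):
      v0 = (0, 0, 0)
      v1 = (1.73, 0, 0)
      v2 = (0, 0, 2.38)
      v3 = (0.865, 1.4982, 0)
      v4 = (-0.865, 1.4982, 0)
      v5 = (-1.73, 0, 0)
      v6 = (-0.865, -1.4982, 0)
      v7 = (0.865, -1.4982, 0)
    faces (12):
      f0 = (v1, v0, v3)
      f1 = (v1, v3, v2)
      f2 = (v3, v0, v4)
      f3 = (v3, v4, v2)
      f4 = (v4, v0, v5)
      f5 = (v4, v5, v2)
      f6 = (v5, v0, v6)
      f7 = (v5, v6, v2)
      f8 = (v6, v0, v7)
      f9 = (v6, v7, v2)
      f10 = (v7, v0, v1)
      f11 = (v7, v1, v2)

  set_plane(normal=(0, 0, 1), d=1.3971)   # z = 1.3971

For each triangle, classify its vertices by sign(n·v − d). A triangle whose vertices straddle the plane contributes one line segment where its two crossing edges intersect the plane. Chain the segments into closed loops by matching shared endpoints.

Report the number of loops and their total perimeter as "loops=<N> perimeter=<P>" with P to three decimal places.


Straddling triangles (6 of 12):
  (v1,v3,v2) [--+] → (0.35723, 0.618731, 1.3971)–(0.714461, 0, 1.3971)  len=0.7145
  (v3,v4,v2) [--+] → (-0.35723, 0.618731, 1.3971)–(0.35723, 0.618731, 1.3971)  len=0.7145
  (v4,v5,v2) [--+] → (-0.714461, 0, 1.3971)–(-0.35723, 0.618731, 1.3971)  len=0.7145
  (v5,v6,v2) [--+] → (-0.35723, -0.618731, 1.3971)–(-0.714461, 0, 1.3971)  len=0.7145
  (v6,v7,v2) [--+] → (0.35723, -0.618731, 1.3971)–(-0.35723, -0.618731, 1.3971)  len=0.7145
  (v7,v1,v2) [--+] → (0.714461, 0, 1.3971)–(0.35723, -0.618731, 1.3971)  len=0.7145

Chained into 1 loop(s):
  loop 1: 6 segments, perimeter = 4.2867
Total perimeter = 4.287

loops=1 perimeter=4.287


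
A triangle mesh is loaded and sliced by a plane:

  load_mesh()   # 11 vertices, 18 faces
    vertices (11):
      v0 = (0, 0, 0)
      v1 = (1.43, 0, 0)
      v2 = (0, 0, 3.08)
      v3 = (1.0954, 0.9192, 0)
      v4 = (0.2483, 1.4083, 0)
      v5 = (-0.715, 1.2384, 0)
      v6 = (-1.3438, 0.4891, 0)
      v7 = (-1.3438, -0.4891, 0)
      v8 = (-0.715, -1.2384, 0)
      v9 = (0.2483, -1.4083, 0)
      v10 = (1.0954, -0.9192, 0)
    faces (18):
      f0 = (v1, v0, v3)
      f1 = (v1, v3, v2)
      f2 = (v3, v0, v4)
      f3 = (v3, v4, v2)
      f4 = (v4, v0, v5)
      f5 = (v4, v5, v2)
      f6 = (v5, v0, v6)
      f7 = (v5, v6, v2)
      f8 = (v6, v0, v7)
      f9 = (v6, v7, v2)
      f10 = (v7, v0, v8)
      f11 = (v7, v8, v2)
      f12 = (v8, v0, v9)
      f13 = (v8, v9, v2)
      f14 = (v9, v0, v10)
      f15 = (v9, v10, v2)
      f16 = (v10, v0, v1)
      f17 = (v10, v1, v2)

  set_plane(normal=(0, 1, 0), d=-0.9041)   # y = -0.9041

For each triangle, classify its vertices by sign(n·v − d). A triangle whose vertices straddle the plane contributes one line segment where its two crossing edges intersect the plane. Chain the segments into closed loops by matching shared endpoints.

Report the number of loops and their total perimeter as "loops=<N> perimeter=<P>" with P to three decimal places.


Straddling triangles (8 of 18):
  (v7,v0,v8) [++-] → (-0.521989, -0.9041, 0)–(-0.995539, -0.9041, 0)  len=0.4735
  (v7,v8,v2) [+-+] → (-0.995539, -0.9041, 0)–(-0.521989, -0.9041, 0.831431)  len=0.9568
  (v8,v0,v9) [-+-] → (-0.521989, -0.9041, 0)–(0.159404, -0.9041, 0)  len=0.6814
  (v8,v9,v2) [--+] → (0.159404, -0.9041, 1.1027)–(-0.521989, -0.9041, 0.831431)  len=0.7334
  (v9,v0,v10) [-+-] → (0.159404, -0.9041, 0)–(1.07741, -0.9041, 0)  len=0.9180
  (v9,v10,v2) [--+] → (1.07741, -0.9041, 0.0505962)–(0.159404, -0.9041, 1.1027)  len=1.3963
  (v10,v0,v1) [-++] → (1.07741, -0.9041, 0)–(1.1009, -0.9041, 0)  len=0.0235
  (v10,v1,v2) [-++] → (1.1009, -0.9041, 0)–(1.07741, -0.9041, 0.0505962)  len=0.0558

Chained into 1 loop(s):
  loop 1: 8 segments, perimeter = 5.2388
Total perimeter = 5.239

loops=1 perimeter=5.239


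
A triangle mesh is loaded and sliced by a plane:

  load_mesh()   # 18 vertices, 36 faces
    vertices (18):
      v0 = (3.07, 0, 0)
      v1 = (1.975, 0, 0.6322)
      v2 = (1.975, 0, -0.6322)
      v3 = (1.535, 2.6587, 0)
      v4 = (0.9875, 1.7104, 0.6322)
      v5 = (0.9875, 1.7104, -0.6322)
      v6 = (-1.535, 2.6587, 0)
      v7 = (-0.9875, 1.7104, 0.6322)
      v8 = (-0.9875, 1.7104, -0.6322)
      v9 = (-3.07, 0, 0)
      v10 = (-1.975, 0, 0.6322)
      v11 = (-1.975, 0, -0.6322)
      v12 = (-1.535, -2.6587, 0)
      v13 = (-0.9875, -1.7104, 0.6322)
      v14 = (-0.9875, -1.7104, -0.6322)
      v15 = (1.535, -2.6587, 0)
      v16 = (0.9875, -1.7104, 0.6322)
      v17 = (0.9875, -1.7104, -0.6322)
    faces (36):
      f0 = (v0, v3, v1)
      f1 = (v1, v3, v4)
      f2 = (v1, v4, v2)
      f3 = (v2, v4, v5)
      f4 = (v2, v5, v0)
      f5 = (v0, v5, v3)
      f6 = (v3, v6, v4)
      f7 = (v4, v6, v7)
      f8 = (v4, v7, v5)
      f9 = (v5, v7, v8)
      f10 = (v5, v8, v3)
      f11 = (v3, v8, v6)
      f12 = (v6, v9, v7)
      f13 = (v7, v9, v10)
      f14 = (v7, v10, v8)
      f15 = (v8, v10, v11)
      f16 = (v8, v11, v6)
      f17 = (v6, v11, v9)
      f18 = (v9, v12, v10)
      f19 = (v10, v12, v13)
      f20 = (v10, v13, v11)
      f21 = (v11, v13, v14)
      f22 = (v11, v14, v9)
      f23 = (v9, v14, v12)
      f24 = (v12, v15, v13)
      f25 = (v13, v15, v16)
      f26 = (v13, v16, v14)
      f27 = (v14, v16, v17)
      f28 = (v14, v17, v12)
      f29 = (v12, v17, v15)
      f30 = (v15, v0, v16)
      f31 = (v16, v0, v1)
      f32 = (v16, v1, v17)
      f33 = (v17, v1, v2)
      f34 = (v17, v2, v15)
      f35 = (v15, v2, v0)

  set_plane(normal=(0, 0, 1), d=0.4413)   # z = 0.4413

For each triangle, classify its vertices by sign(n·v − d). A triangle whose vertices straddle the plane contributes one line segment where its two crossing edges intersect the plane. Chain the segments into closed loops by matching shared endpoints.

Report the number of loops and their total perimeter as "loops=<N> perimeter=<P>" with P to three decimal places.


loops=2 perimeter=25.684

Straddling triangles (24 of 36):
  (v0,v3,v1) [--+] → (1.84214, 0.802825, 0.4413)–(2.30565, 0, 0.4413)  len=0.9270
  (v1,v3,v4) [+-+] → (1.84214, 0.802825, 0.4413)–(1.15282, 1.99675, 0.4413)  len=1.3786
  (v1,v4,v2) [++-] → (1.13659, 1.45216, 0.4413)–(1.975, 0, 0.4413)  len=1.6768
  (v2,v4,v5) [-+-] → (1.13659, 1.45216, 0.4413)–(0.9875, 1.7104, 0.4413)  len=0.2982
  (v3,v6,v4) [--+] → (0.225802, 1.99675, 0.4413)–(1.15282, 1.99675, 0.4413)  len=0.9270
  (v4,v6,v7) [+-+] → (0.225802, 1.99675, 0.4413)–(-1.15282, 1.99675, 0.4413)  len=1.3786
  (v4,v7,v5) [++-] → (-0.689313, 1.7104, 0.4413)–(0.9875, 1.7104, 0.4413)  len=1.6768
  (v5,v7,v8) [-+-] → (-0.689313, 1.7104, 0.4413)–(-0.9875, 1.7104, 0.4413)  len=0.2982
  (v6,v9,v7) [--+] → (-1.61633, 1.19393, 0.4413)–(-1.15282, 1.99675, 0.4413)  len=0.9270
  (v7,v9,v10) [+-+] → (-1.61633, 1.19393, 0.4413)–(-2.30565, 0, 0.4413)  len=1.3786
  (v7,v10,v8) [++-] → (-1.82591, 0.258237, 0.4413)–(-0.9875, 1.7104, 0.4413)  len=1.6768
  (v8,v10,v11) [-+-] → (-1.82591, 0.258237, 0.4413)–(-1.975, 0, 0.4413)  len=0.2982
  (v9,v12,v10) [--+] → (-1.84214, -0.802825, 0.4413)–(-2.30565, 0, 0.4413)  len=0.9270
  (v10,v12,v13) [+-+] → (-1.84214, -0.802825, 0.4413)–(-1.15282, -1.99675, 0.4413)  len=1.3786
  (v10,v13,v11) [++-] → (-1.13659, -1.45216, 0.4413)–(-1.975, 0, 0.4413)  len=1.6768
  (v11,v13,v14) [-+-] → (-1.13659, -1.45216, 0.4413)–(-0.9875, -1.7104, 0.4413)  len=0.2982
  (v12,v15,v13) [--+] → (-0.225802, -1.99675, 0.4413)–(-1.15282, -1.99675, 0.4413)  len=0.9270
  (v13,v15,v16) [+-+] → (-0.225802, -1.99675, 0.4413)–(1.15282, -1.99675, 0.4413)  len=1.3786
  (v13,v16,v14) [++-] → (0.689313, -1.7104, 0.4413)–(-0.9875, -1.7104, 0.4413)  len=1.6768
  (v14,v16,v17) [-+-] → (0.689313, -1.7104, 0.4413)–(0.9875, -1.7104, 0.4413)  len=0.2982
  (v15,v0,v16) [--+] → (1.61633, -1.19393, 0.4413)–(1.15282, -1.99675, 0.4413)  len=0.9270
  (v16,v0,v1) [+-+] → (1.61633, -1.19393, 0.4413)–(2.30565, 0, 0.4413)  len=1.3786
  (v16,v1,v17) [++-] → (1.82591, -0.258237, 0.4413)–(0.9875, -1.7104, 0.4413)  len=1.6768
  (v17,v1,v2) [-+-] → (1.82591, -0.258237, 0.4413)–(1.975, 0, 0.4413)  len=0.2982

Chained into 2 loop(s):
  loop 1: 12 segments, perimeter = 13.8339
  loop 2: 12 segments, perimeter = 11.8500
Total perimeter = 25.684
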